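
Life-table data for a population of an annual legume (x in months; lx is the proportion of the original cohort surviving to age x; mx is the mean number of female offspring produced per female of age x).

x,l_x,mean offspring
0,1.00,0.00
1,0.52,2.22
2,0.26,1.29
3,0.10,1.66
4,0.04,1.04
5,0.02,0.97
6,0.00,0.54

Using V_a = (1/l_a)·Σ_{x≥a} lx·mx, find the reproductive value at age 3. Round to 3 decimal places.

lx·mx for x ≥ 3: 0.166, 0.0416, 0.0194, 0 → sum = 0.227
V_3 = 0.227 / l_3 = 0.227 / 0.1 = 2.27 → 2.270

2.270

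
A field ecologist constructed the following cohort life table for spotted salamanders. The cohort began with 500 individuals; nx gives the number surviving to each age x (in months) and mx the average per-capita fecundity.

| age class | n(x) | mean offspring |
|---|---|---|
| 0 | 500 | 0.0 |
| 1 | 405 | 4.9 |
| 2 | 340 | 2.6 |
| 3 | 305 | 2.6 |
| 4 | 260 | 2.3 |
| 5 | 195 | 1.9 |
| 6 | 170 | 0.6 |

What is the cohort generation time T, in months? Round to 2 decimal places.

2.32

lx = nx/n0 = nx/500: 1, 0.81, 0.68, 0.61, 0.52, 0.39, 0.34
lx·mx: 0, 3.969, 1.768, 1.586, 1.196, 0.741, 0.204 → R0 = 9.464
x·lx·mx: 0, 3.969, 3.536, 4.758, 4.784, 3.705, 1.224 → Σ = 21.976
T = 21.976 / 9.464 = 2.322063… → 2.32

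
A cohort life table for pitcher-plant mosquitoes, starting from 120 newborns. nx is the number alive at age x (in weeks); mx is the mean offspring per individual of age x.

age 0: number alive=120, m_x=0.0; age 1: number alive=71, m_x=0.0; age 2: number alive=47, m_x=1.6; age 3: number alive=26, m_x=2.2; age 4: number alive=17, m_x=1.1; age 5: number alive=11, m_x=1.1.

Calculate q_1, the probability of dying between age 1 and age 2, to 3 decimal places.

0.338

lx = nx/n0 = nx/120: 1, 0.59167…, 0.39167…, 0.21667…, 0.14167…, 0.09167…
q_1 = (l_1 − l_2) / l_1 = (0.591667… − 0.391667…) / 0.591667…
     = 0.2… / 0.591667… = 0.338028… → 0.338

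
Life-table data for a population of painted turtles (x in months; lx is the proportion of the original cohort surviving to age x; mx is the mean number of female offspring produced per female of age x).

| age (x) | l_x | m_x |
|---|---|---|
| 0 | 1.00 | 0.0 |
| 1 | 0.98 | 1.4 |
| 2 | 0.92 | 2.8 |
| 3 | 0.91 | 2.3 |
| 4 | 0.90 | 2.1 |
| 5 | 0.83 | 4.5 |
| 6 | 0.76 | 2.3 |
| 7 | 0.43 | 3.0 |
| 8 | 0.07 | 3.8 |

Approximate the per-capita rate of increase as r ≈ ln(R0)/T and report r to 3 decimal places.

0.668

R0 = Σ lx·mx = 0 + 1.372 + 2.576 + 2.093 + 1.89 + 3.735 + 1.748 + 1.29 + 0.266 = 14.97
Σ x·lx·mx = 60.684; T = 60.684/14.97 = 4.05371…
r ≈ ln(R0)/T = ln(14.97)/4.05371… = 0.66755… → 0.668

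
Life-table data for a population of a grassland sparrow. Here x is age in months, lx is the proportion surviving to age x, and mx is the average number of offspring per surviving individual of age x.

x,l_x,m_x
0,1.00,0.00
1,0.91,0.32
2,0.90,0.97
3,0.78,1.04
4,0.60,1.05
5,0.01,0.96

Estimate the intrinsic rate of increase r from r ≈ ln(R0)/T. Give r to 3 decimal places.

R0 = Σ lx·mx = 0 + 0.2912 + 0.873 + 0.8112 + 0.63 + 0.0096 = 2.615
Σ x·lx·mx = 7.0388; T = 7.0388/2.615 = 2.6917…
r ≈ ln(R0)/T = ln(2.615)/2.6917… = 0.35712… → 0.357

0.357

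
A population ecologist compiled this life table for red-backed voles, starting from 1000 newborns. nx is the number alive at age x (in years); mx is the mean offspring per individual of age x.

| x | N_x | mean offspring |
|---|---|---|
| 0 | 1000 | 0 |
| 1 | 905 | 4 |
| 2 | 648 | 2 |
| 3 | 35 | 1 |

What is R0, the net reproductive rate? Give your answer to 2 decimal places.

4.95

lx = nx/n0 = nx/1000: 1, 0.905, 0.648, 0.035
lx·mx by age: 0, 3.62, 1.296, 0.035
R0 = Σ lx·mx = 4.951 → 4.95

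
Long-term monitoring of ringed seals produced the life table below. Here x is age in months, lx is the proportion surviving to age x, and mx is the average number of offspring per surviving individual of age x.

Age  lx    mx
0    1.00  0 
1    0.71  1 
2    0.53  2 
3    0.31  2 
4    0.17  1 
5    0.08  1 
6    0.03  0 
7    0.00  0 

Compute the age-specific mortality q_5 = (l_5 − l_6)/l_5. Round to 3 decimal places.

q_5 = (l_5 − l_6) / l_5 = (0.08 − 0.03) / 0.08
     = 0.05 / 0.08 = 0.625 → 0.625

0.625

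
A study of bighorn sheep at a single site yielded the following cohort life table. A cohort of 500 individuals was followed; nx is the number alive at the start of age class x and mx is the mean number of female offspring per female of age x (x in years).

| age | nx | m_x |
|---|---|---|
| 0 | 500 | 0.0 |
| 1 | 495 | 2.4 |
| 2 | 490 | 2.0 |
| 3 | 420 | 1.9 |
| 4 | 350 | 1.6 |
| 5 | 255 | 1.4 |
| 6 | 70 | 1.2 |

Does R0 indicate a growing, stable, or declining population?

lx = nx/n0 = nx/500: 1, 0.99, 0.98, 0.84, 0.7, 0.51, 0.14
R0 = Σ lx·mx = 0 + 2.376 + 1.96 + 1.596 + 1.12 + 0.714 + 0.168 = 7.934
R0 > 1, so the population is growing.

growing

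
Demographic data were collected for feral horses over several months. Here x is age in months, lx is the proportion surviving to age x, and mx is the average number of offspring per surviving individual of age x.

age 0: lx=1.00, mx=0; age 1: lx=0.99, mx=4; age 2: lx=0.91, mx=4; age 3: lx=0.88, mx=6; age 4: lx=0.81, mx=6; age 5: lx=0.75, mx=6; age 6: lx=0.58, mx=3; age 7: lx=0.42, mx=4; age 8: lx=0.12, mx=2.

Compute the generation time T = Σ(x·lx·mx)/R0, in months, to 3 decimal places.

lx·mx: 0, 3.96, 3.64, 5.28, 4.86, 4.5, 1.74, 1.68, 0.24 → R0 = 25.9
x·lx·mx: 0, 3.96, 7.28, 15.84, 19.44, 22.5, 10.44, 11.76, 1.92 → Σ = 93.14
T = 93.14 / 25.9 = 3.596139… → 3.596

3.596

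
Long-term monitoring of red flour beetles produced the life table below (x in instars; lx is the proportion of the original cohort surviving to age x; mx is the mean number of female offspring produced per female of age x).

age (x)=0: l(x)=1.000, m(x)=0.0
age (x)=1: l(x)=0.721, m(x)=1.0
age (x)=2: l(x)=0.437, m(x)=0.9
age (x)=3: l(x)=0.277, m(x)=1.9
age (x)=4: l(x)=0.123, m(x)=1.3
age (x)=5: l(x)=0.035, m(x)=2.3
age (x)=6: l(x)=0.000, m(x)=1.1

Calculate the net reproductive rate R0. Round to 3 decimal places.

1.881

lx·mx by age: 0, 0.721, 0.3933, 0.5263, 0.1599, 0.0805, 0
R0 = Σ lx·mx = 1.881 → 1.881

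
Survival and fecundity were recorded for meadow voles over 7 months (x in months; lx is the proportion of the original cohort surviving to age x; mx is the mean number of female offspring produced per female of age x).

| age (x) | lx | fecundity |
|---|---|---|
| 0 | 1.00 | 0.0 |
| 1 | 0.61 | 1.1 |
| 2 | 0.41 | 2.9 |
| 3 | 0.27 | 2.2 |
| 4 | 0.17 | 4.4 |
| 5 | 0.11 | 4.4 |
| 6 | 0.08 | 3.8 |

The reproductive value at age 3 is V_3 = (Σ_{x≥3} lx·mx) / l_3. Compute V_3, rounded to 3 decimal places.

7.889

lx·mx for x ≥ 3: 0.594, 0.748, 0.484, 0.304 → sum = 2.13
V_3 = 2.13 / l_3 = 2.13 / 0.27 = 7.888889… → 7.889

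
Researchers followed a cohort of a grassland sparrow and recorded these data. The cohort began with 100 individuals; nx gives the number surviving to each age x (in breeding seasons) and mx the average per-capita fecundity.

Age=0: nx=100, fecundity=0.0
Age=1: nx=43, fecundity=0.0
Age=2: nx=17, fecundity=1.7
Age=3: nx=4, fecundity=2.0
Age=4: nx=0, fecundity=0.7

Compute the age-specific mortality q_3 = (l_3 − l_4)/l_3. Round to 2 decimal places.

1.00

lx = nx/n0 = nx/100: 1, 0.43, 0.17, 0.04, 0
q_3 = (l_3 − l_4) / l_3 = (0.04 − 0) / 0.04
     = 0.04 / 0.04 = 1 → 1.00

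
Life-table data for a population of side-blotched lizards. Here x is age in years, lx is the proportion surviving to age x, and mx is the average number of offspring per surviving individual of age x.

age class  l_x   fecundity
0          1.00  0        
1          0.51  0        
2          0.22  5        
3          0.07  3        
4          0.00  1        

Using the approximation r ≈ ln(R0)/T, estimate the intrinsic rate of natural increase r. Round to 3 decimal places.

0.125

R0 = Σ lx·mx = 0 + 0 + 1.1 + 0.21 + 0 = 1.31
Σ x·lx·mx = 2.83; T = 2.83/1.31 = 2.16031…
r ≈ ln(R0)/T = ln(1.31)/2.16031… = 0.12499… → 0.125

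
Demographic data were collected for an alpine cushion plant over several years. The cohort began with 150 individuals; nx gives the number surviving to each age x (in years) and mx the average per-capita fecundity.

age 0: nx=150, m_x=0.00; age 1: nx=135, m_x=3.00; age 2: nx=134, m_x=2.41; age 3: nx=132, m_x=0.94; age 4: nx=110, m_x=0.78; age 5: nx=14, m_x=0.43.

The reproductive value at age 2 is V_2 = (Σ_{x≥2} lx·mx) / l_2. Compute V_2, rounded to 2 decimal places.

lx = nx/n0 = nx/150: 1, 0.9, 0.89333…, 0.88, 0.73333…, 0.09333…
lx·mx for x ≥ 2: 2.152933…, 0.8272, 0.572…, 0.040133… → sum = 3.592267…
V_2 = 3.592267… / l_2 = 3.592267… / 0.893333… = 4.021194… → 4.02

4.02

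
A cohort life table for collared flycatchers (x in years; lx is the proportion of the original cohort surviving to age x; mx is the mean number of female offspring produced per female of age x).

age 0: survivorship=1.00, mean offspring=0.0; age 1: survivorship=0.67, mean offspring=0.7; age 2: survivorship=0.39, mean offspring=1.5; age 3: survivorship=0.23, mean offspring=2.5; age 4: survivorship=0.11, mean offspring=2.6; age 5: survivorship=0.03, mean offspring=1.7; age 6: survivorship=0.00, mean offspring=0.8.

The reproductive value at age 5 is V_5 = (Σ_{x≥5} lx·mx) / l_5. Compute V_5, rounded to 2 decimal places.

lx·mx for x ≥ 5: 0.051, 0 → sum = 0.051
V_5 = 0.051 / l_5 = 0.051 / 0.03 = 1.7 → 1.70

1.70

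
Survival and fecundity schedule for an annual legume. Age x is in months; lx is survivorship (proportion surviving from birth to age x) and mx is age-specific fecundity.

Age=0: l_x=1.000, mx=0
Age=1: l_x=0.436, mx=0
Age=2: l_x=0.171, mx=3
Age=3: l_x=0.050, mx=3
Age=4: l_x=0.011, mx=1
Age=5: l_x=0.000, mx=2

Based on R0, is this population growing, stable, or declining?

R0 = Σ lx·mx = 0 + 0 + 0.513 + 0.15 + 0.011 + 0 = 0.674
R0 < 1, so the population is declining.

declining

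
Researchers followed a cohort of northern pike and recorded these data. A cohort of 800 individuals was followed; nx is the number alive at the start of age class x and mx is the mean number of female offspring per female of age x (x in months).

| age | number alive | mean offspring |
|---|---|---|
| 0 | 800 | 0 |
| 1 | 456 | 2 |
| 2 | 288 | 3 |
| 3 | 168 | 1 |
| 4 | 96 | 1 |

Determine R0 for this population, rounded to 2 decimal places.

lx = nx/n0 = nx/800: 1, 0.57, 0.36, 0.21, 0.12
lx·mx by age: 0, 1.14, 1.08, 0.21, 0.12
R0 = Σ lx·mx = 2.55 → 2.55

2.55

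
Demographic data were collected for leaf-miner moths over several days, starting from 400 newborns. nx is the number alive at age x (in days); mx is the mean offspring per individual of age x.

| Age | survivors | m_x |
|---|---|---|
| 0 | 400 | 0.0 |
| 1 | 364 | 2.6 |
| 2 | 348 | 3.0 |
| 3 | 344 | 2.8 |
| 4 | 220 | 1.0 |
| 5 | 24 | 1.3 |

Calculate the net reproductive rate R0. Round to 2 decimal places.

8.01

lx = nx/n0 = nx/400: 1, 0.91, 0.87, 0.86, 0.55, 0.06
lx·mx by age: 0, 2.366, 2.61, 2.408, 0.55, 0.078
R0 = Σ lx·mx = 8.012 → 8.01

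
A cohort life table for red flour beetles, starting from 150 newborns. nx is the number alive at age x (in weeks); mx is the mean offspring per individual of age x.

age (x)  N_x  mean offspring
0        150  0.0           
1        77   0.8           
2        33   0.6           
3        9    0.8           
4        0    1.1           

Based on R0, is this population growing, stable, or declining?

lx = nx/n0 = nx/150: 1, 0.51333…, 0.22, 0.06, 0
R0 = Σ lx·mx = 0 + 0.410667… + 0.132 + 0.048 + 0 = 0.590667…
R0 < 1, so the population is declining.

declining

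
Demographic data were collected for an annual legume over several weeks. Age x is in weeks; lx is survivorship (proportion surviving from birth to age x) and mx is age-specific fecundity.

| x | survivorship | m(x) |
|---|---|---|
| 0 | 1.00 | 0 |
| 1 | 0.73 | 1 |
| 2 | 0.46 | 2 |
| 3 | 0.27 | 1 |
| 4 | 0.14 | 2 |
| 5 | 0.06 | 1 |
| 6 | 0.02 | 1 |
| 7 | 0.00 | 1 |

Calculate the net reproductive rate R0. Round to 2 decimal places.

2.28

lx·mx by age: 0, 0.73, 0.92, 0.27, 0.28, 0.06, 0.02, 0
R0 = Σ lx·mx = 2.28 → 2.28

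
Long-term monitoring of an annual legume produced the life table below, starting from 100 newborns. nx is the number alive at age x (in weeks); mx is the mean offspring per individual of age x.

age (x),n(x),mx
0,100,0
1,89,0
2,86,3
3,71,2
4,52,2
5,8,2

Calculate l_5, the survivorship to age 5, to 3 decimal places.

0.080

l_5 = n_5/n_0 = 8/100 = 0.08 → 0.080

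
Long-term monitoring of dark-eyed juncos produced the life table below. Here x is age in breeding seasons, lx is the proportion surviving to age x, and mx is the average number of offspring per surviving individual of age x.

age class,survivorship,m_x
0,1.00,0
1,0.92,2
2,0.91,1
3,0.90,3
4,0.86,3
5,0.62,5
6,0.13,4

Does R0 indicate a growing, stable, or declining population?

R0 = Σ lx·mx = 0 + 1.84 + 0.91 + 2.7 + 2.58 + 3.1 + 0.52 = 11.65
R0 > 1, so the population is growing.

growing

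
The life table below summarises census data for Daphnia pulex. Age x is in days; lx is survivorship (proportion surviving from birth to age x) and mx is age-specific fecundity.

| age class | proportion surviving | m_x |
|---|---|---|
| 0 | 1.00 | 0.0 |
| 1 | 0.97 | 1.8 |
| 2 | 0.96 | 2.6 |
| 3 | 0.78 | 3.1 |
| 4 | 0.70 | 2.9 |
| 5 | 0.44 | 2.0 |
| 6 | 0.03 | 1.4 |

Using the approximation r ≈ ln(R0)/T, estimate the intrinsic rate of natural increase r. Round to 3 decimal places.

R0 = Σ lx·mx = 0 + 1.746 + 2.496 + 2.418 + 2.03 + 0.88 + 0.042 = 9.612
Σ x·lx·mx = 26.764; T = 26.764/9.612 = 2.78444…
r ≈ ln(R0)/T = ln(9.612)/2.78444… = 0.81274… → 0.813

0.813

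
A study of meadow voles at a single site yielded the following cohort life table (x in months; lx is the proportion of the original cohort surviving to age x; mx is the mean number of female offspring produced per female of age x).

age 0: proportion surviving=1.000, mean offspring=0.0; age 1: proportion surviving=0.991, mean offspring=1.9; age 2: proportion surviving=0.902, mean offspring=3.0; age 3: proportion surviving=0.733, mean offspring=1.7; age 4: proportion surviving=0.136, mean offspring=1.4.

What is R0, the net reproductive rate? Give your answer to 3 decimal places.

6.025

lx·mx by age: 0, 1.8829, 2.706, 1.2461, 0.1904
R0 = Σ lx·mx = 6.0254 → 6.025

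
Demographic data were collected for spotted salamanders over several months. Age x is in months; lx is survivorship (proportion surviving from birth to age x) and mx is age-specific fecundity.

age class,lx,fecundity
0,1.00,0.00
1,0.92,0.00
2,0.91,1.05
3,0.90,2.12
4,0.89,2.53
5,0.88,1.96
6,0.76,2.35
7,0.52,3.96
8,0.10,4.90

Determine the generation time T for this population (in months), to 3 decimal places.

lx·mx: 0, 0, 0.9555, 1.908, 2.2517, 1.7248, 1.786, 2.0592, 0.49 → R0 = 11.1752
x·lx·mx: 0, 0, 1.911, 5.724, 9.0068, 8.624, 10.716, 14.4144, 3.92 → Σ = 54.3162
T = 54.3162 / 11.1752 = 4.860423… → 4.860

4.860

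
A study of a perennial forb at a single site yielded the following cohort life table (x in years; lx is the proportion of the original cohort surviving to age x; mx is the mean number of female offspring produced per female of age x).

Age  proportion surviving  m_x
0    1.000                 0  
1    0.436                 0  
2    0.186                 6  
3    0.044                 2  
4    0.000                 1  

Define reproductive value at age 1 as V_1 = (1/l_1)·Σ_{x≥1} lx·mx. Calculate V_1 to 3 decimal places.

lx·mx for x ≥ 1: 0, 1.116, 0.088, 0 → sum = 1.204
V_1 = 1.204 / l_1 = 1.204 / 0.436 = 2.761468… → 2.761

2.761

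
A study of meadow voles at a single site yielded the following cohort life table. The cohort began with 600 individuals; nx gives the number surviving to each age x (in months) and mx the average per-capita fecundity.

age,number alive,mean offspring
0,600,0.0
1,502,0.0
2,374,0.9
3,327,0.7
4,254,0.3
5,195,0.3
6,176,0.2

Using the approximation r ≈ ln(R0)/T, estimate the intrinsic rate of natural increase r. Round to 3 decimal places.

lx = nx/n0 = nx/600: 1, 0.83667…, 0.62333…, 0.545, 0.42333…, 0.325, 0.29333…
R0 = Σ lx·mx = 0 + 0 + 0.561… + 0.3815 + 0.127… + 0.0975 + 0.05867… = 1.225667…
Σ x·lx·mx = 3.614…; T = 3.614…/1.225667… = 2.9486…
r ≈ ln(R0)/T = ln(1.225667…)/2.9486… = 0.06901… → 0.069

0.069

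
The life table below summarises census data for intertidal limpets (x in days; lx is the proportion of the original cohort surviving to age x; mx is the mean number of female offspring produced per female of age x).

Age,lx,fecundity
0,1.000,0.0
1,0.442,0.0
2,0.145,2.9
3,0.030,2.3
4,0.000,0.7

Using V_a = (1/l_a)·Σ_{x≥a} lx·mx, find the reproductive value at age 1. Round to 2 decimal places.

1.11

lx·mx for x ≥ 1: 0, 0.4205, 0.069, 0 → sum = 0.4895
V_1 = 0.4895 / l_1 = 0.4895 / 0.442 = 1.107466… → 1.11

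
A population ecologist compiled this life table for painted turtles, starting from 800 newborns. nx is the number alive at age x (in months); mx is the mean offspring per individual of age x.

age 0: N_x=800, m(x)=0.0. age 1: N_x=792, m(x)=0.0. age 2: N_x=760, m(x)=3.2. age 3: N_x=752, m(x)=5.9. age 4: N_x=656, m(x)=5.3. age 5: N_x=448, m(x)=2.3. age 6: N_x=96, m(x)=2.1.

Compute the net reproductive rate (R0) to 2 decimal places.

14.47

lx = nx/n0 = nx/800: 1, 0.99, 0.95, 0.94, 0.82, 0.56, 0.12
lx·mx by age: 0, 0, 3.04, 5.546, 4.346, 1.288, 0.252
R0 = Σ lx·mx = 14.472 → 14.47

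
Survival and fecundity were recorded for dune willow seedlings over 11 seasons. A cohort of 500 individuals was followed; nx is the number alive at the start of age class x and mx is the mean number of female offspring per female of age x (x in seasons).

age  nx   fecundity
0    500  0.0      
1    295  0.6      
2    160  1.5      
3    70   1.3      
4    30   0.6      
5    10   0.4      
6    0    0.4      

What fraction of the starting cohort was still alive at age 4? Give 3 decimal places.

l_4 = n_4/n_0 = 30/500 = 0.06 → 0.060

0.060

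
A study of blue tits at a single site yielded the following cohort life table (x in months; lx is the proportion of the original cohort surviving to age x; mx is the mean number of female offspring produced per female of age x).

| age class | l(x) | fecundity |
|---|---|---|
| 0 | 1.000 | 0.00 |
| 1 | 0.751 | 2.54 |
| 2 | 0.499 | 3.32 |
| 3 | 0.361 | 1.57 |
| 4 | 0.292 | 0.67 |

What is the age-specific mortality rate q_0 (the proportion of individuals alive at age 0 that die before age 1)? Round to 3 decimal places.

0.249

q_0 = (l_0 − l_1) / l_0 = (1 − 0.751) / 1
     = 0.249 / 1 = 0.249 → 0.249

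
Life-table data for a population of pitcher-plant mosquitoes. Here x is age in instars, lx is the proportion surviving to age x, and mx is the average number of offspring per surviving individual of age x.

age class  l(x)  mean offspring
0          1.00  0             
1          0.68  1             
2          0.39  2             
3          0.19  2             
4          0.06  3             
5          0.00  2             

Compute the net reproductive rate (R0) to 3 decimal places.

2.020

lx·mx by age: 0, 0.68, 0.78, 0.38, 0.18, 0
R0 = Σ lx·mx = 2.02 → 2.020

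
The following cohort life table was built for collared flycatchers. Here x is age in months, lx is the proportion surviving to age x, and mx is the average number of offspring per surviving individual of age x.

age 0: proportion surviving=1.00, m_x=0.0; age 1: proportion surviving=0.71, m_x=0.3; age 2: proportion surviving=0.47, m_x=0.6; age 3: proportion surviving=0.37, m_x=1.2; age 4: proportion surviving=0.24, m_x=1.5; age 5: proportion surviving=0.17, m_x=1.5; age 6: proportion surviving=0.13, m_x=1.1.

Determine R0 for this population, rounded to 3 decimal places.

1.697

lx·mx by age: 0, 0.213, 0.282, 0.444, 0.36, 0.255, 0.143
R0 = Σ lx·mx = 1.697 → 1.697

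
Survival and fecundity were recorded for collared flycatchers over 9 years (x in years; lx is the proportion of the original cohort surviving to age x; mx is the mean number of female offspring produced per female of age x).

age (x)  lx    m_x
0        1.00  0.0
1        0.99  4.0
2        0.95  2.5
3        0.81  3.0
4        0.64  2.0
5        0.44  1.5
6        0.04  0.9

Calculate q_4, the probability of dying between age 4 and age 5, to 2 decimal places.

q_4 = (l_4 − l_5) / l_4 = (0.64 − 0.44) / 0.64
     = 0.2 / 0.64 = 0.3125 → 0.31

0.31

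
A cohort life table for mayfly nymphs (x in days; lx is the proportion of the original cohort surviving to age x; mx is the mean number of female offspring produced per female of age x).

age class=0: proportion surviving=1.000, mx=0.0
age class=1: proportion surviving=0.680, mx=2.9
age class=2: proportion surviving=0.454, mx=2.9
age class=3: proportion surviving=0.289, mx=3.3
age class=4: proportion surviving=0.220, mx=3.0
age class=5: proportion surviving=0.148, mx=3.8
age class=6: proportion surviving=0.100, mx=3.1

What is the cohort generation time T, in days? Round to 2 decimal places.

lx·mx: 0, 1.972, 1.3166, 0.9537, 0.66, 0.5624, 0.31 → R0 = 5.7747
x·lx·mx: 0, 1.972, 2.6332, 2.8611, 2.64, 2.812, 1.86 → Σ = 14.7783
T = 14.7783 / 5.7747 = 2.559146… → 2.56

2.56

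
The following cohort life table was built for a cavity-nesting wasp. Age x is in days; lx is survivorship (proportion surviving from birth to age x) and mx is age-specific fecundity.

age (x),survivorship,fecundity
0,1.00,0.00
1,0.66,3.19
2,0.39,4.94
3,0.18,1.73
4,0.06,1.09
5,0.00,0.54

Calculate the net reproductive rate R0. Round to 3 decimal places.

lx·mx by age: 0, 2.1054, 1.9266, 0.3114, 0.0654, 0
R0 = Σ lx·mx = 4.4088 → 4.409

4.409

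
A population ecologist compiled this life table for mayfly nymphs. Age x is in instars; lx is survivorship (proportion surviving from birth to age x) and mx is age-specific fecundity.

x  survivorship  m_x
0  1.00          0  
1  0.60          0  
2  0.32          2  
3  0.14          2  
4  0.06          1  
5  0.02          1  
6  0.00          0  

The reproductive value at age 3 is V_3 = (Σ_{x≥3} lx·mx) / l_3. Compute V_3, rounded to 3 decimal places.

2.571

lx·mx for x ≥ 3: 0.28, 0.06, 0.02, 0 → sum = 0.36
V_3 = 0.36 / l_3 = 0.36 / 0.14 = 2.571429… → 2.571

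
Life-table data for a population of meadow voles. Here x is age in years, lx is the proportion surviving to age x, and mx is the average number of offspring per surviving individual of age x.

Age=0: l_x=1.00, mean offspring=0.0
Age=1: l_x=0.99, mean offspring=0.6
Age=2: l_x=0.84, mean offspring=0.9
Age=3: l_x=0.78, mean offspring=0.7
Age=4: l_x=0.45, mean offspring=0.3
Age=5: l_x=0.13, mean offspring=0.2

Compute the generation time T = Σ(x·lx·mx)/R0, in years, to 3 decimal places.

2.146

lx·mx: 0, 0.594, 0.756, 0.546, 0.135, 0.026 → R0 = 2.057
x·lx·mx: 0, 0.594, 1.512, 1.638, 0.54, 0.13 → Σ = 4.414
T = 4.414 / 2.057 = 2.145843… → 2.146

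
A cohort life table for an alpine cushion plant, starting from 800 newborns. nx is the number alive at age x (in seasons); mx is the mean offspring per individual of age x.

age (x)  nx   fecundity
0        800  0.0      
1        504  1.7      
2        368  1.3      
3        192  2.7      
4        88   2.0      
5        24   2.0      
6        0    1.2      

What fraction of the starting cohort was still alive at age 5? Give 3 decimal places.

0.030

l_5 = n_5/n_0 = 24/800 = 0.03 → 0.030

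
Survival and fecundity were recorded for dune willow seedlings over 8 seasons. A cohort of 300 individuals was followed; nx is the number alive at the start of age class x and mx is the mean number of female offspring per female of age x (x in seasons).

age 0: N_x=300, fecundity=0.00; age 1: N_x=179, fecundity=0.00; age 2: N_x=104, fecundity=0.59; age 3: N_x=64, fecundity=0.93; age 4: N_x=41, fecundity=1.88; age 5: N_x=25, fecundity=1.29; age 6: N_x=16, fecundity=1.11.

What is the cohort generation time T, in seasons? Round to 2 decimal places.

3.54

lx = nx/n0 = nx/300: 1, 0.59667…, 0.34667…, 0.21333…, 0.13667…, 0.08333…, 0.05333…
lx·mx: 0, 0, 0.204533…, 0.1984…, 0.256933…, 0.1075…, 0.0592… → R0 = 0.826567…
x·lx·mx: 0, 0, 0.409067…, 0.5952…, 1.027733…, 0.5375…, 0.3552… → Σ = 2.9247…
T = 2.9247… / 0.826567… = 3.538372… → 3.54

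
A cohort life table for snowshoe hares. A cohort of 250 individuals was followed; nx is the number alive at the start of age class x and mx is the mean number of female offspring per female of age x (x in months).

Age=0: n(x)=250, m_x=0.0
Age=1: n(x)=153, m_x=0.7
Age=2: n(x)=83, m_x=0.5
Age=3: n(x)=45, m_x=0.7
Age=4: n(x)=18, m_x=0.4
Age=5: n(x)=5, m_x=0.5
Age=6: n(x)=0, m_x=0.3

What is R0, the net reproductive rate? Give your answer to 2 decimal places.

lx = nx/n0 = nx/250: 1, 0.612, 0.332, 0.18, 0.072, 0.02, 0
lx·mx by age: 0, 0.4284, 0.166, 0.126, 0.0288, 0.01, 0
R0 = Σ lx·mx = 0.7592 → 0.76

0.76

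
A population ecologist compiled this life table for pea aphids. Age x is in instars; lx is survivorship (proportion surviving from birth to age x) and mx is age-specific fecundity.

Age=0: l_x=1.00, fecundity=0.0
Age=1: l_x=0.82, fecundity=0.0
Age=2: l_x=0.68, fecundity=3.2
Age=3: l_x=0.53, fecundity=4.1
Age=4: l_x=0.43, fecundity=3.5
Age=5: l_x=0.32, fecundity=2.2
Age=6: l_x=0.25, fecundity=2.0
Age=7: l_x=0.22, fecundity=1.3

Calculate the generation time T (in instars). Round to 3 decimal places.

3.460

lx·mx: 0, 0, 2.176, 2.173, 1.505, 0.704, 0.5, 0.286 → R0 = 7.344
x·lx·mx: 0, 0, 4.352, 6.519, 6.02, 3.52, 3, 2.002 → Σ = 25.413
T = 25.413 / 7.344 = 3.460376… → 3.460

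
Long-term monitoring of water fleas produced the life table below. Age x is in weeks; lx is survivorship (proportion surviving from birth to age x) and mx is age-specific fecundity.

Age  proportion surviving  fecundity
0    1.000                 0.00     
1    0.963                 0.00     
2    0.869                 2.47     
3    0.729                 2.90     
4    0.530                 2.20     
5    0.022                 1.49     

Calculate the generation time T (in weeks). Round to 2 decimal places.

lx·mx: 0, 0, 2.14643, 2.1141, 1.166, 0.03278 → R0 = 5.45931
x·lx·mx: 0, 0, 4.29286, 6.3423, 4.664, 0.1639 → Σ = 15.46306
T = 15.46306 / 5.45931 = 2.83242… → 2.83

2.83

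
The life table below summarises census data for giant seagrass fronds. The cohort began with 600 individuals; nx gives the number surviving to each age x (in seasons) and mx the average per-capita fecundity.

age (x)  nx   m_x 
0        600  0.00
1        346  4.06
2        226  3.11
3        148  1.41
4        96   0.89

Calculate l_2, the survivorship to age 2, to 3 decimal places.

l_2 = n_2/n_0 = 226/600 = 0.376667… → 0.377

0.377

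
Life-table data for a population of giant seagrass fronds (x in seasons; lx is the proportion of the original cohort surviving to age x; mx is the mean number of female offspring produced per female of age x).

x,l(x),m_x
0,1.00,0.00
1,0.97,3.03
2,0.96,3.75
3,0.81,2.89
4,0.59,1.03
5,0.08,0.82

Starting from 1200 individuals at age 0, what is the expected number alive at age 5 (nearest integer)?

96

Expected survivors = N0 · l_5 = 1200 × 0.08 = 96 → 96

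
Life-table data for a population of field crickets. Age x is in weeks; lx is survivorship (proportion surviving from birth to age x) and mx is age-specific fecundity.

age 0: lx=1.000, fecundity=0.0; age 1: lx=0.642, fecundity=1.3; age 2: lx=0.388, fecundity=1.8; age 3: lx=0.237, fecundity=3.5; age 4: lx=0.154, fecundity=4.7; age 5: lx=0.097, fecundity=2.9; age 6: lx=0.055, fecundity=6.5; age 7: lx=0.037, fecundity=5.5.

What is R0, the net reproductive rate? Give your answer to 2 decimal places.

3.93

lx·mx by age: 0, 0.8346, 0.6984, 0.8295, 0.7238, 0.2813, 0.3575, 0.2035
R0 = Σ lx·mx = 3.9286 → 3.93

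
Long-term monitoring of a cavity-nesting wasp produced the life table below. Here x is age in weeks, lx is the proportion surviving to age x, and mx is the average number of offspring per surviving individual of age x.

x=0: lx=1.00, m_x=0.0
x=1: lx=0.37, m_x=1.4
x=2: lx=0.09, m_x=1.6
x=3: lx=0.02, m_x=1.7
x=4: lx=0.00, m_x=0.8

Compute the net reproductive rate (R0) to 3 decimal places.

lx·mx by age: 0, 0.518, 0.144, 0.034, 0
R0 = Σ lx·mx = 0.696 → 0.696

0.696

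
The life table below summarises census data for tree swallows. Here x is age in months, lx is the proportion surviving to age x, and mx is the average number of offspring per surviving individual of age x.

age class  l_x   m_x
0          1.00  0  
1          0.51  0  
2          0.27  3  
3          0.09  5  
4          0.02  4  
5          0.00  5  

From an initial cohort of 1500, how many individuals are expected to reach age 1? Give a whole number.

765

Expected survivors = N0 · l_1 = 1500 × 0.51 = 765 → 765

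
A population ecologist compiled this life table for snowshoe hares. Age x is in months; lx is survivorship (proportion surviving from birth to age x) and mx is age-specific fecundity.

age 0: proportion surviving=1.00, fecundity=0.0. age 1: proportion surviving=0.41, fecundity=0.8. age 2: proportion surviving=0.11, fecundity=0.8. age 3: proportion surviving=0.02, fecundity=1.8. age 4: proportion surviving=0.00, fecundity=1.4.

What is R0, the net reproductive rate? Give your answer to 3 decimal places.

0.452

lx·mx by age: 0, 0.328, 0.088, 0.036, 0
R0 = Σ lx·mx = 0.452 → 0.452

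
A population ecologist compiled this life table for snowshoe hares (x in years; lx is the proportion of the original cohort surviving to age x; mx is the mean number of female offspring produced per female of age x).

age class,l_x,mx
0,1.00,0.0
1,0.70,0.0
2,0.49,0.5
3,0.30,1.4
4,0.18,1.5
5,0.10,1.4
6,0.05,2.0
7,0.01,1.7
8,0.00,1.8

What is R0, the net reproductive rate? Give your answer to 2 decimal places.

lx·mx by age: 0, 0, 0.245, 0.42, 0.27, 0.14, 0.1, 0.017, 0
R0 = Σ lx·mx = 1.192 → 1.19

1.19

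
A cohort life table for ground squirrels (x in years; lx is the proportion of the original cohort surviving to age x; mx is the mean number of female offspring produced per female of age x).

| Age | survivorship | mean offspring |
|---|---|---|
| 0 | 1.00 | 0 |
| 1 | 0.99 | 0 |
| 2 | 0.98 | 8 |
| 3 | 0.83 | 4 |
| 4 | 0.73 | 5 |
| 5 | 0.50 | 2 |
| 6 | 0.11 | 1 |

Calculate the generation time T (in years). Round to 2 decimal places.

2.88

lx·mx: 0, 0, 7.84, 3.32, 3.65, 1, 0.11 → R0 = 15.92
x·lx·mx: 0, 0, 15.68, 9.96, 14.6, 5, 0.66 → Σ = 45.9
T = 45.9 / 15.92 = 2.883166… → 2.88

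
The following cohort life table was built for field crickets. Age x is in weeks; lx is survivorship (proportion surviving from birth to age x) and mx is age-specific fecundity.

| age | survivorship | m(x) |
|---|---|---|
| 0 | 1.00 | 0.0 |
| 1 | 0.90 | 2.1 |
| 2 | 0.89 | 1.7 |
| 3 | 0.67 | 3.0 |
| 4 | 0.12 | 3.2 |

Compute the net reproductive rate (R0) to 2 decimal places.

5.80

lx·mx by age: 0, 1.89, 1.513, 2.01, 0.384
R0 = Σ lx·mx = 5.797 → 5.80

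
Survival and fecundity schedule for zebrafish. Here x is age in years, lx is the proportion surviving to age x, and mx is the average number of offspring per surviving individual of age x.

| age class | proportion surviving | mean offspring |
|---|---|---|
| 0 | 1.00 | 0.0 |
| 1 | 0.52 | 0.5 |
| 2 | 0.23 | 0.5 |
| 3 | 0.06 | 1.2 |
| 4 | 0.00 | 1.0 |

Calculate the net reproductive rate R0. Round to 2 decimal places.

lx·mx by age: 0, 0.26, 0.115, 0.072, 0
R0 = Σ lx·mx = 0.447 → 0.45

0.45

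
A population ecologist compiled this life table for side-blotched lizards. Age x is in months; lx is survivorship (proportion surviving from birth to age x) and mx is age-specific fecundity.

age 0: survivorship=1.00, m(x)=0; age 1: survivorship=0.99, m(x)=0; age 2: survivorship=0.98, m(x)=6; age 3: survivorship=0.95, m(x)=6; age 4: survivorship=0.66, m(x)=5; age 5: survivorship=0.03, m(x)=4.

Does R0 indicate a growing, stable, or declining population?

R0 = Σ lx·mx = 0 + 0 + 5.88 + 5.7 + 3.3 + 0.12 = 15
R0 > 1, so the population is growing.

growing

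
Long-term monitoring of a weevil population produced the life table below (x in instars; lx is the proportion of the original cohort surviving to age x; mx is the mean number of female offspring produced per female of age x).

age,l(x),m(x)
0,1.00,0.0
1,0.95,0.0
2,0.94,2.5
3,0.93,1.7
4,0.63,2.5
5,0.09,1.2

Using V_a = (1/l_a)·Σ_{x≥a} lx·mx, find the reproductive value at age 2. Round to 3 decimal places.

5.972

lx·mx for x ≥ 2: 2.35, 1.581, 1.575, 0.108 → sum = 5.614
V_2 = 5.614 / l_2 = 5.614 / 0.94 = 5.97234… → 5.972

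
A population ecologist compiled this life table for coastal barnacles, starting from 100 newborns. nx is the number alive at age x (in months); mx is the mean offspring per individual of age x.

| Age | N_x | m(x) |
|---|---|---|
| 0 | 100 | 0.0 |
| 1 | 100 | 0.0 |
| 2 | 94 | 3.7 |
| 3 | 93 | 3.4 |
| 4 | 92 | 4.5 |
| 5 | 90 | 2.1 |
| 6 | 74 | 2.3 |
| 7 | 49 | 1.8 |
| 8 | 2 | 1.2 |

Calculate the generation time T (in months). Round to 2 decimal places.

lx = nx/n0 = nx/100: 1, 1, 0.94, 0.93, 0.92, 0.9, 0.74, 0.49, 0.02
lx·mx: 0, 0, 3.478, 3.162, 4.14, 1.89, 1.702, 0.882, 0.024 → R0 = 15.278
x·lx·mx: 0, 0, 6.956, 9.486, 16.56, 9.45, 10.212, 6.174, 0.192 → Σ = 59.03
T = 59.03 / 15.278 = 3.863726… → 3.86

3.86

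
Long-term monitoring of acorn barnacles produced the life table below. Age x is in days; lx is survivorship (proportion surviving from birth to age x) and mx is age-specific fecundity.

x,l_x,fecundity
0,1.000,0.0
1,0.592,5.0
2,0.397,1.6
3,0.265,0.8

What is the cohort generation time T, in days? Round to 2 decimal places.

1.28

lx·mx: 0, 2.96, 0.6352, 0.212 → R0 = 3.8072
x·lx·mx: 0, 2.96, 1.2704, 0.636 → Σ = 4.8664
T = 4.8664 / 3.8072 = 1.27821… → 1.28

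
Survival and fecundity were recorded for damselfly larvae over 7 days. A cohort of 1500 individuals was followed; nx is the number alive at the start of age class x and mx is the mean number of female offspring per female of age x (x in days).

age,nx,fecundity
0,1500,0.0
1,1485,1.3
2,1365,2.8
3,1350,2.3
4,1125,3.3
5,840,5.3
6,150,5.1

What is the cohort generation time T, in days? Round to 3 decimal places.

3.406

lx = nx/n0 = nx/1500: 1, 0.99, 0.91, 0.9, 0.75, 0.56, 0.1
lx·mx: 0, 1.287, 2.548, 2.07, 2.475, 2.968, 0.51 → R0 = 11.858
x·lx·mx: 0, 1.287, 5.096, 6.21, 9.9, 14.84, 3.06 → Σ = 40.393
T = 40.393 / 11.858 = 3.406392… → 3.406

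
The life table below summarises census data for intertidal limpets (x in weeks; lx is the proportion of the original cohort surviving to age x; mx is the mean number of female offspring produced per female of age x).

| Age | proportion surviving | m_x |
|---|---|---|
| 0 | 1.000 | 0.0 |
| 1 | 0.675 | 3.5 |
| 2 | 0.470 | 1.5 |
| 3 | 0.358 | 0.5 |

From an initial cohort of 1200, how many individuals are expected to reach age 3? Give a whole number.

430

Expected survivors = N0 · l_3 = 1200 × 0.358 = 429.6 → 430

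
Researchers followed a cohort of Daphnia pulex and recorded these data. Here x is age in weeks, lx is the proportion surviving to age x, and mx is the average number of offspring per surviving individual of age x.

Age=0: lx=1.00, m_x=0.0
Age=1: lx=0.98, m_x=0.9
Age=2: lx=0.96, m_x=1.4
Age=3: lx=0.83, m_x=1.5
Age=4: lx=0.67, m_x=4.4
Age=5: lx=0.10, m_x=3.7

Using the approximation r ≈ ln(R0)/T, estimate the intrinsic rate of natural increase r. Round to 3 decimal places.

0.621

R0 = Σ lx·mx = 0 + 0.882 + 1.344 + 1.245 + 2.948 + 0.37 = 6.789
Σ x·lx·mx = 20.947; T = 20.947/6.789 = 3.08543…
r ≈ ln(R0)/T = ln(6.789)/3.08543… = 0.62076… → 0.621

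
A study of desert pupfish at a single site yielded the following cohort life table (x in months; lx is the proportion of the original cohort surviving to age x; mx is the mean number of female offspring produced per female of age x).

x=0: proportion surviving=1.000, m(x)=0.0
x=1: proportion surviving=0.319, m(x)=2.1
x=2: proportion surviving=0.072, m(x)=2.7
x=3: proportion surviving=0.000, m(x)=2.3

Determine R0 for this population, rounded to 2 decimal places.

lx·mx by age: 0, 0.6699, 0.1944, 0
R0 = Σ lx·mx = 0.8643 → 0.86

0.86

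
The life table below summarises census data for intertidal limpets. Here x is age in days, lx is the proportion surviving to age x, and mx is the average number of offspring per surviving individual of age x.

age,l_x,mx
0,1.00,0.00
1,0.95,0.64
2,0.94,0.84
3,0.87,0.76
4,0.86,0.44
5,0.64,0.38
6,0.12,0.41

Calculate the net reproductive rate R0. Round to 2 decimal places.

lx·mx by age: 0, 0.608, 0.7896, 0.6612, 0.3784, 0.2432, 0.0492
R0 = Σ lx·mx = 2.7296 → 2.73

2.73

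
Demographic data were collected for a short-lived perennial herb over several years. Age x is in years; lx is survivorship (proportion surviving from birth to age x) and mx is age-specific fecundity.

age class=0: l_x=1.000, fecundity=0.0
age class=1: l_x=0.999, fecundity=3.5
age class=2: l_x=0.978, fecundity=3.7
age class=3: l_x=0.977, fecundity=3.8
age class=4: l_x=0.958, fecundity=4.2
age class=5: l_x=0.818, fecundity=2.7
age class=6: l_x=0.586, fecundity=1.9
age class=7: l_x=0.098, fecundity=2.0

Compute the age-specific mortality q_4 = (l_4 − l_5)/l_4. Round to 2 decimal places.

0.15

q_4 = (l_4 − l_5) / l_4 = (0.958 − 0.818) / 0.958
     = 0.14 / 0.958 = 0.146138… → 0.15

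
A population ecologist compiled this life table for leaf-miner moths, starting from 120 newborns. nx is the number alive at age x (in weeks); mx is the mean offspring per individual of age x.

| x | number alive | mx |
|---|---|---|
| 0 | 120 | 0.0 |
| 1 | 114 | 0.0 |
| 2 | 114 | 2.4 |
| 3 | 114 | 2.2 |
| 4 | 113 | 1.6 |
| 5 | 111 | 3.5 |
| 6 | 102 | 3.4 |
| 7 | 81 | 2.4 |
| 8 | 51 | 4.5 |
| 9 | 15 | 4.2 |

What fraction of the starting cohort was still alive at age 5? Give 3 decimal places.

l_5 = n_5/n_0 = 111/120 = 0.925 → 0.925

0.925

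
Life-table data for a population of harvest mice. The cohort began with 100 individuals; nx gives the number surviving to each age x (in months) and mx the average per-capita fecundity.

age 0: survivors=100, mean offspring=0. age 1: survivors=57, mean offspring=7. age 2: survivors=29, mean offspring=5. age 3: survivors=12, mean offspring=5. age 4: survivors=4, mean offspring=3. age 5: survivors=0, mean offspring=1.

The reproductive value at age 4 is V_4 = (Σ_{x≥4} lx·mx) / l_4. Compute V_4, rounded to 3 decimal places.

lx = nx/n0 = nx/100: 1, 0.57, 0.29, 0.12, 0.04, 0
lx·mx for x ≥ 4: 0.12, 0 → sum = 0.12
V_4 = 0.12 / l_4 = 0.12 / 0.04 = 3 → 3.000

3.000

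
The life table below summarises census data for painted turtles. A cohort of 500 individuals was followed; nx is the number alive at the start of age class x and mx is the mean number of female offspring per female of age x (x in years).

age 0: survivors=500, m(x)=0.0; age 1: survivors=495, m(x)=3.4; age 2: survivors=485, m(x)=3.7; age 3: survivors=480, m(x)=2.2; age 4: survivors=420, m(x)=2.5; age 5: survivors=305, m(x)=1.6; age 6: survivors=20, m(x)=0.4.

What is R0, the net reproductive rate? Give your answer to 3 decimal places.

lx = nx/n0 = nx/500: 1, 0.99, 0.97, 0.96, 0.84, 0.61, 0.04
lx·mx by age: 0, 3.366, 3.589, 2.112, 2.1, 0.976, 0.016
R0 = Σ lx·mx = 12.159 → 12.159

12.159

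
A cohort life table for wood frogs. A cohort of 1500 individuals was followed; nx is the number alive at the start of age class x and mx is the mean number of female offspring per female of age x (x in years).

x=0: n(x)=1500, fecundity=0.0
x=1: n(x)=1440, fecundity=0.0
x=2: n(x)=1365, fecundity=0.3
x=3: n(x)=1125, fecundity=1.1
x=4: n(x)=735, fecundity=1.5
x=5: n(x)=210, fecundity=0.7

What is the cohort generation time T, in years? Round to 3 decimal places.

3.341

lx = nx/n0 = nx/1500: 1, 0.96, 0.91, 0.75, 0.49, 0.14
lx·mx: 0, 0, 0.273, 0.825, 0.735, 0.098 → R0 = 1.931
x·lx·mx: 0, 0, 0.546, 2.475, 2.94, 0.49 → Σ = 6.451
T = 6.451 / 1.931 = 3.340756… → 3.341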